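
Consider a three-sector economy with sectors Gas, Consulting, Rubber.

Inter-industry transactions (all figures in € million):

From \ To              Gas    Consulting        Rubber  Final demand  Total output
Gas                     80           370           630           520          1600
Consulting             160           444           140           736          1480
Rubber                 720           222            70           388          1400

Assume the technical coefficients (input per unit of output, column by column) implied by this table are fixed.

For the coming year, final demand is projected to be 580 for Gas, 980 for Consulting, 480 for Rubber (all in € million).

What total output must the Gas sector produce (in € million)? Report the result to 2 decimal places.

Technical coefficients a_ij = z_ij / X_j:
  a_GG = 80/1600 = 0.05, a_CG = 160/1600 = 0.10, a_RG = 720/1600 = 0.45
  a_GC = 370/1480 = 0.25, a_CC = 444/1480 = 0.30, a_RC = 222/1480 = 0.15
  a_GR = 630/1400 = 0.45, a_CR = 140/1400 = 0.10, a_RR = 70/1400 = 0.05
I − A =
  [   0.95    -0.25    -0.45]
  [  -0.10     0.70    -0.10]
  [  -0.45    -0.15     0.95]
Cofactors of I−A, C_ij = (−1)^(i+j)·(minor ij) (rows/columns in the sector order above):
  C_11 = (0.70)(0.95) − (-0.10)(-0.15) = 0.6500
  C_12 = −[(-0.10)(0.95) − (-0.10)(-0.45)] = 0.1400
  C_13 = (-0.10)(-0.15) − (0.70)(-0.45) = 0.3300
  C_21 = −[(-0.25)(0.95) − (-0.45)(-0.15)] = 0.3050
  C_22 = (0.95)(0.95) − (-0.45)(-0.45) = 0.7000
  C_23 = −[(0.95)(-0.15) − (-0.25)(-0.45)] = 0.2550
  C_31 = (-0.25)(-0.10) − (-0.45)(0.70) = 0.3400
  C_32 = −[(0.95)(-0.10) − (-0.45)(-0.10)] = 0.1400
  C_33 = (0.95)(0.70) − (-0.25)(-0.10) = 0.6400
det(I−A) = Σ_j (I−A)_1j·C_1j = (0.95)(0.6500) + (-0.25)(0.1400) + (-0.45)(0.3300) = 0.4340
adj(I−A) = Cᵀ =
  [ 0.6500   0.3050   0.3400]
  [ 0.1400   0.7000   0.1400]
  [ 0.3300   0.2550   0.6400]
(I − A)⁻¹ = adj(I−A) / det(I−A) ≈
  [   1.4977     0.7028     0.7834]
  [   0.3226     1.6129     0.3226]
  [   0.7604     0.5876     1.4747]
x = (I − A)⁻¹ d = adj(I−A)·d / det(I−A), with det(I−A) = 0.4340:
  x_G = (0.6500·580 + 0.3050·980 + 0.3400·480) / 0.4340 = 839.10 / 0.4340 ≈ 1933.41
  x_C = (0.1400·580 + 0.7000·980 + 0.1400·480) / 0.4340 = 834.40 / 0.4340 ≈ 1922.58
  x_R = (0.3300·580 + 0.2550·980 + 0.6400·480) / 0.4340 = 748.50 / 0.4340 ≈ 1724.65

x_G = 1933.41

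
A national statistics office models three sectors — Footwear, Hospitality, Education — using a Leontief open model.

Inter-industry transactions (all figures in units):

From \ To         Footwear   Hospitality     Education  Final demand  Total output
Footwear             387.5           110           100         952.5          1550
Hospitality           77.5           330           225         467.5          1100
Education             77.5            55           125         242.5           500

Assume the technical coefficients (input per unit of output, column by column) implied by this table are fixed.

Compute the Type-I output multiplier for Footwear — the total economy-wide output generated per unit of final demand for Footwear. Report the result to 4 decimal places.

m_F = 1.6512

Technical coefficients a_ij = z_ij / X_j:
  a_FF = 387.5/1550 = 0.25, a_HF = 77.5/1550 = 0.05, a_EF = 77.5/1550 = 0.05
  a_FH = 110/1100 = 0.10, a_HH = 330/1100 = 0.30, a_EH = 55/1100 = 0.05
  a_FE = 100/500 = 0.20, a_HE = 225/500 = 0.45, a_EE = 125/500 = 0.25
I − A =
  [   0.75    -0.10    -0.20]
  [  -0.05     0.70    -0.45]
  [  -0.05    -0.05     0.75]
Cofactors of I−A, C_ij = (−1)^(i+j)·(minor ij) (rows/columns in the sector order above):
  C_11 = (0.70)(0.75) − (-0.45)(-0.05) = 0.5025
  C_12 = −[(-0.05)(0.75) − (-0.45)(-0.05)] = 0.0600
  C_13 = (-0.05)(-0.05) − (0.70)(-0.05) = 0.0375
  C_21 = −[(-0.10)(0.75) − (-0.20)(-0.05)] = 0.0850
  C_22 = (0.75)(0.75) − (-0.20)(-0.05) = 0.5525
  C_23 = −[(0.75)(-0.05) − (-0.10)(-0.05)] = 0.0425
  C_31 = (-0.10)(-0.45) − (-0.20)(0.70) = 0.1850
  C_32 = −[(0.75)(-0.45) − (-0.20)(-0.05)] = 0.3475
  C_33 = (0.75)(0.70) − (-0.10)(-0.05) = 0.5200
det(I−A) = Σ_j (I−A)_1j·C_1j = (0.75)(0.5025) + (-0.10)(0.0600) + (-0.20)(0.0375) = 0.363375
adj(I−A) = Cᵀ =
  [ 0.5025   0.0850   0.1850]
  [ 0.0600   0.5525   0.3475]
  [ 0.0375   0.0425   0.5200]
(I − A)⁻¹ = adj(I−A) / det(I−A) ≈
  [   1.38287     0.23392     0.50912]
  [   0.16512     1.52047     0.95631]
  [   0.10320     0.11696     1.43103]
The output multiplier for sector j is the column-j sum of the Leontief inverse (I − A)⁻¹ = adj(I−A) / det(I−A).
Column F of adj(I−A): (0.5025, 0.0600, 0.0375); det(I−A) = 0.363375.
m_F = (0.5025 + 0.0600 + 0.0375) / 0.363375 = 0.60 / 0.363375 ≈ 1.6512.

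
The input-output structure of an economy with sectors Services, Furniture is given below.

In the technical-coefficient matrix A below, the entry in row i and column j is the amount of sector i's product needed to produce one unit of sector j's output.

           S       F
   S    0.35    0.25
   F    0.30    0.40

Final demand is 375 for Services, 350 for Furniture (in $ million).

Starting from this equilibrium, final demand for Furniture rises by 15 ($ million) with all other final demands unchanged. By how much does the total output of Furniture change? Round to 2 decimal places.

I − A =
  [   0.65    -0.25]
  [  -0.30     0.60]
det(I−A) = (0.65)(0.60) − (-0.25)(-0.30) = 0.3150
adj(I−A) = [[0.60, 0.25], [0.30, 0.65]]
(I − A)⁻¹ = adj(I−A) / det(I−A) ≈
  [   1.9048     0.7937]
  [   0.9524     2.0635]
Δx = (I − A)⁻¹ Δd with Δd having +15 in the Furniture component and 0 elsewhere.
So Δx_F = L_FF · (+15), where L_FF = adj(I−A)_FF / det(I−A) = 0.65 / 0.3150.
Δx_F = 0.65 × (+15) / 0.3150 = 9.75 / 0.3150 ≈ 30.95.

Δx_F = 30.95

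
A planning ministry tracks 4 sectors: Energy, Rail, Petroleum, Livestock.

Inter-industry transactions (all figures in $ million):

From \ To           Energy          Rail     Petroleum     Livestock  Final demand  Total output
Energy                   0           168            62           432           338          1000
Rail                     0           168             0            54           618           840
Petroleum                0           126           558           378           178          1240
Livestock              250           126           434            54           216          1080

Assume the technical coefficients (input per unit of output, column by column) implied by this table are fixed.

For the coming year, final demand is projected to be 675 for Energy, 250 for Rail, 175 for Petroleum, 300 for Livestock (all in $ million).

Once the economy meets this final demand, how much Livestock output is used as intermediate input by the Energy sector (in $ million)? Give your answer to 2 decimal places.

z_41 = 314.95

Technical coefficients a_ij = z_ij / X_j:
  a_11 = 0/1000 = 0.00, a_21 = 0/1000 = 0.00, a_31 = 0/1000 = 0.00, a_41 = 250/1000 = 0.25
  a_12 = 168/840 = 0.20, a_22 = 168/840 = 0.20, a_32 = 126/840 = 0.15, a_42 = 126/840 = 0.15
  a_13 = 62/1240 = 0.05, a_23 = 0/1240 = 0.00, a_33 = 558/1240 = 0.45, a_43 = 434/1240 = 0.35
  a_14 = 432/1080 = 0.40, a_24 = 54/1080 = 0.05, a_34 = 378/1080 = 0.35, a_44 = 54/1080 = 0.05
I − A =
  [   1.00    -0.20    -0.05    -0.40]
  [   0.00     0.80     0.00    -0.05]
  [   0.00    -0.15     0.55    -0.35]
  [  -0.25    -0.15    -0.35     0.95]
Compute the cofactors C_ij = (−1)^(i+j)·(3×3 minor ij) of I−A; the adjugate is their transpose:
adj(I−A) = Cᵀ =
  [ 0.313250   0.143750   0.153125   0.195875]
  [ 0.006875   0.340625   0.018125   0.027500]
  [ 0.071875   0.197500   0.670000   0.287500]
  [ 0.110000   0.164375   0.290000   0.440000]
det(I−A) = Σ_j (I−A)_1j·C_1j = (1.00)(0.313250) + (-0.20)(0.006875) + (-0.05)(0.071875) + (-0.40)(0.110000) = 0.26428125
(I − A)⁻¹ = adj(I−A) / det(I−A) ≈
  [   1.1853     0.5439     0.5794     0.7412]
  [   0.0260     1.2889     0.0686     0.1041]
  [   0.2720     0.7473     2.5352     1.0879]
  [   0.4162     0.6220     1.0973     1.6649]
First solve x = (I − A)⁻¹ d = adj(I−A)·d / det(I−A); in particular x_1 = (0.313250·675 + 0.143750·250 + 0.153125·175 + 0.195875·300) / 0.26428125 = 332.940625 / 0.26428125 ≈ 1259.7966.
Intermediate flow from 4 to 1: z_41 = a_41 · x_1 = 0.25 × 332.940625 / 0.26428125 = 83.23515625 / 0.26428125 ≈ 314.95.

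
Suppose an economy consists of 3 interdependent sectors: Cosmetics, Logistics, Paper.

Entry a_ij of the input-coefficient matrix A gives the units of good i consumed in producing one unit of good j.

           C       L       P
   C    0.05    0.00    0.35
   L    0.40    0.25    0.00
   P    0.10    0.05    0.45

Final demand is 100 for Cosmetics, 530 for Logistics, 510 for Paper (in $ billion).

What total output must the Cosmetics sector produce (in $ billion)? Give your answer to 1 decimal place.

I − A =
  [   0.95     0.00    -0.35]
  [  -0.40     0.75     0.00]
  [  -0.10    -0.05     0.55]
Cofactors of I−A, C_ij = (−1)^(i+j)·(minor ij) (rows/columns in the sector order above):
  C_11 = (0.75)(0.55) − (0.00)(-0.05) = 0.4125
  C_12 = −[(-0.40)(0.55) − (0.00)(-0.10)] = 0.2200
  C_13 = (-0.40)(-0.05) − (0.75)(-0.10) = 0.0950
  C_21 = −[(0.00)(0.55) − (-0.35)(-0.05)] = 0.0175
  C_22 = (0.95)(0.55) − (-0.35)(-0.10) = 0.4875
  C_23 = −[(0.95)(-0.05) − (0.00)(-0.10)] = 0.0475
  C_31 = (0.00)(0.00) − (-0.35)(0.75) = 0.2625
  C_32 = −[(0.95)(0.00) − (-0.35)(-0.40)] = 0.1400
  C_33 = (0.95)(0.75) − (0.00)(-0.40) = 0.7125
det(I−A) = Σ_j (I−A)_1j·C_1j = (0.95)(0.4125) + (0.00)(0.2200) + (-0.35)(0.0950) = 0.358625
adj(I−A) = Cᵀ =
  [ 0.4125   0.0175   0.2625]
  [ 0.2200   0.4875   0.1400]
  [ 0.0950   0.0475   0.7125]
(I − A)⁻¹ = adj(I−A) / det(I−A) ≈
  [   1.1502     0.0488     0.7320]
  [   0.6135     1.3594     0.3904]
  [   0.2649     0.1325     1.9868]
x = (I − A)⁻¹ d = adj(I−A)·d / det(I−A), with det(I−A) = 0.358625:
  x_C = (0.4125·100 + 0.0175·530 + 0.2625·510) / 0.358625 = 184.40 / 0.358625 ≈ 514.2
  x_L = (0.2200·100 + 0.4875·530 + 0.1400·510) / 0.358625 = 351.775 / 0.358625 ≈ 980.9
  x_P = (0.0950·100 + 0.0475·530 + 0.7125·510) / 0.358625 = 398.05 / 0.358625 ≈ 1109.9

x_C = 514.2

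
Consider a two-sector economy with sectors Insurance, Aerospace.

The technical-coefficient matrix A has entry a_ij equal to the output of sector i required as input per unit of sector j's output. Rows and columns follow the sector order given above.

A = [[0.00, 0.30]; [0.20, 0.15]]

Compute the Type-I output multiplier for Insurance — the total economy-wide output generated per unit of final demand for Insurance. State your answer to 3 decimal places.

I − A =
  [   1.00    -0.30]
  [  -0.20     0.85]
det(I−A) = (1.00)(0.85) − (-0.30)(-0.20) = 0.7900
adj(I−A) = [[0.85, 0.30], [0.20, 1.00]]
(I − A)⁻¹ = adj(I−A) / det(I−A) ≈
  [   1.0759     0.3797]
  [   0.2532     1.2658]
The output multiplier for sector j is the column-j sum of the Leontief inverse (I − A)⁻¹ = adj(I−A) / det(I−A).
Column I of adj(I−A): (0.85, 0.20); det(I−A) = 0.7900.
m_I = (0.85 + 0.20) / 0.7900 = 1.05 / 0.7900 ≈ 1.329.

m_I = 1.329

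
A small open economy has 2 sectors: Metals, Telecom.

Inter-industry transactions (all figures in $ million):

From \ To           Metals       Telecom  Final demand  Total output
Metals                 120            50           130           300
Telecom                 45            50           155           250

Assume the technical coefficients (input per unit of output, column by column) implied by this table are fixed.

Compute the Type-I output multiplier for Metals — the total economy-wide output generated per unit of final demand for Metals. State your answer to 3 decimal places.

m_M = 2.111

Technical coefficients a_ij = z_ij / X_j:
  a_MM = 120/300 = 0.40, a_TM = 45/300 = 0.15
  a_MT = 50/250 = 0.20, a_TT = 50/250 = 0.20
I − A =
  [   0.60    -0.20]
  [  -0.15     0.80]
det(I−A) = (0.60)(0.80) − (-0.20)(-0.15) = 0.4500
adj(I−A) = [[0.80, 0.20], [0.15, 0.60]]
(I − A)⁻¹ = adj(I−A) / det(I−A) ≈
  [   1.7778     0.4444]
  [   0.3333     1.3333]
The output multiplier for sector j is the column-j sum of the Leontief inverse (I − A)⁻¹ = adj(I−A) / det(I−A).
Column M of adj(I−A): (0.80, 0.15); det(I−A) = 0.4500.
m_M = (0.80 + 0.15) / 0.4500 = 0.95 / 0.4500 ≈ 2.111.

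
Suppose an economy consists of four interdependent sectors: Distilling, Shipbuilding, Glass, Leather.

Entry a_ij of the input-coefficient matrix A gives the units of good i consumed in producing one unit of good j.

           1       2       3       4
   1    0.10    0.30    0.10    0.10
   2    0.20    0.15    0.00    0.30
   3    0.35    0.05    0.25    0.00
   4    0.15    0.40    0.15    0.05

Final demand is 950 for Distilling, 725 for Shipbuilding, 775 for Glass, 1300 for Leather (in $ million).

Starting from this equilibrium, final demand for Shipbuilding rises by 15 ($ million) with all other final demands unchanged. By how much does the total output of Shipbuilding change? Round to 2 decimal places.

I − A =
  [   0.90    -0.30    -0.10    -0.10]
  [  -0.20     0.85     0.00    -0.30]
  [  -0.35    -0.05     0.75     0.00]
  [  -0.15    -0.40    -0.15     0.95]
Compute the cofactors C_ij = (−1)^(i+j)·(3×3 minor ij) of I−A; the adjugate is their transpose:
adj(I−A) = Cᵀ =
  [ 0.513375   0.249250   0.095000   0.132750]
  [ 0.192000   0.591500   0.067000   0.207000]
  [ 0.252375   0.155750   0.527500   0.075750]
  [ 0.201750   0.313000   0.126500   0.498000]
det(I−A) = Σ_j (I−A)_1j·C_1j = (0.90)(0.513375) + (-0.30)(0.192000) + (-0.10)(0.252375) + (-0.10)(0.201750) = 0.359025
(I − A)⁻¹ = adj(I−A) / det(I−A) ≈
  [   1.4299     0.6942     0.2646     0.3698]
  [   0.5348     1.6475     0.1866     0.5766]
  [   0.7029     0.4338     1.4693     0.2110]
  [   0.5619     0.8718     0.3523     1.3871]
Δx = (I − A)⁻¹ Δd with Δd having +15 in the Shipbuilding component and 0 elsewhere.
So Δx_2 = L_22 · (+15), where L_22 = adj(I−A)_22 / det(I−A) = 0.591500 / 0.359025.
Δx_2 = 0.591500 × (+15) / 0.359025 = 8.8725 / 0.359025 ≈ 24.71.

Δx_2 = 24.71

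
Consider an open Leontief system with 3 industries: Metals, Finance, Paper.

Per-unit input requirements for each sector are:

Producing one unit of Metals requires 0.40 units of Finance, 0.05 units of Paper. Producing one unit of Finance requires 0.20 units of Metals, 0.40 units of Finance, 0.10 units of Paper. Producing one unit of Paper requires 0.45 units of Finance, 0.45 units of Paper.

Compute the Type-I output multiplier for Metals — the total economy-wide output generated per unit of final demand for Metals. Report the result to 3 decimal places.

m_M = 2.526

I − A =
  [   1.00    -0.20     0.00]
  [  -0.40     0.60    -0.45]
  [  -0.05    -0.10     0.55]
Cofactors of I−A, C_ij = (−1)^(i+j)·(minor ij) (rows/columns in the sector order above):
  C_11 = (0.60)(0.55) − (-0.45)(-0.10) = 0.2850
  C_12 = −[(-0.40)(0.55) − (-0.45)(-0.05)] = 0.2425
  C_13 = (-0.40)(-0.10) − (0.60)(-0.05) = 0.0700
  C_21 = −[(-0.20)(0.55) − (0.00)(-0.10)] = 0.1100
  C_22 = (1.00)(0.55) − (0.00)(-0.05) = 0.5500
  C_23 = −[(1.00)(-0.10) − (-0.20)(-0.05)] = 0.1100
  C_31 = (-0.20)(-0.45) − (0.00)(0.60) = 0.0900
  C_32 = −[(1.00)(-0.45) − (0.00)(-0.40)] = 0.4500
  C_33 = (1.00)(0.60) − (-0.20)(-0.40) = 0.5200
det(I−A) = Σ_j (I−A)_1j·C_1j = (1.00)(0.2850) + (-0.20)(0.2425) + (0.00)(0.0700) = 0.2365
adj(I−A) = Cᵀ =
  [ 0.2850   0.1100   0.0900]
  [ 0.2425   0.5500   0.4500]
  [ 0.0700   0.1100   0.5200]
(I − A)⁻¹ = adj(I−A) / det(I−A) ≈
  [   1.2051     0.4651     0.3805]
  [   1.0254     2.3256     1.9027]
  [   0.2960     0.4651     2.1987]
The output multiplier for sector j is the column-j sum of the Leontief inverse (I − A)⁻¹ = adj(I−A) / det(I−A).
Column M of adj(I−A): (0.2850, 0.2425, 0.0700); det(I−A) = 0.2365.
m_M = (0.2850 + 0.2425 + 0.0700) / 0.2365 = 0.5975 / 0.2365 ≈ 2.526.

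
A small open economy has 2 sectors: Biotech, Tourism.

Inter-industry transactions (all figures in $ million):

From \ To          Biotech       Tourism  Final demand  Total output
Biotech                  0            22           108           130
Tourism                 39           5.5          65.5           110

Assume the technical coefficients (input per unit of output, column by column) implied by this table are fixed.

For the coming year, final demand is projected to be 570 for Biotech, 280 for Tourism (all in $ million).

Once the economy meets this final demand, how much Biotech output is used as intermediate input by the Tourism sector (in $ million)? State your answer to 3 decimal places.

Technical coefficients a_ij = z_ij / X_j:
  a_11 = 0/130 = 0.00, a_21 = 39/130 = 0.30
  a_12 = 22/110 = 0.20, a_22 = 5.5/110 = 0.05
I − A =
  [   1.00    -0.20]
  [  -0.30     0.95]
det(I−A) = (1.00)(0.95) − (-0.20)(-0.30) = 0.8900
adj(I−A) = [[0.95, 0.20], [0.30, 1.00]]
(I − A)⁻¹ = adj(I−A) / det(I−A) ≈
  [   1.0674     0.2247]
  [   0.3371     1.1236]
First solve x = (I − A)⁻¹ d = adj(I−A)·d / det(I−A); in particular x_2 = (0.30·570 + 1.00·280) / 0.8900 = 451.00 / 0.8900 ≈ 506.74157.
Intermediate flow from 1 to 2: z_12 = a_12 · x_2 = 0.20 × 451.00 / 0.8900 = 90.20 / 0.8900 ≈ 101.348.

z_12 = 101.348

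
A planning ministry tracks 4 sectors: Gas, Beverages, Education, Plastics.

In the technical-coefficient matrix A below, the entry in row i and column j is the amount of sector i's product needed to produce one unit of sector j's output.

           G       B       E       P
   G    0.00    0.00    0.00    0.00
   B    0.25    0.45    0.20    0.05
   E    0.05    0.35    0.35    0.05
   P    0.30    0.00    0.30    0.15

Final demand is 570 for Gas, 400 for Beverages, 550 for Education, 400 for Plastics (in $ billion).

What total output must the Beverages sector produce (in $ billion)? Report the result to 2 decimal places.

I − A =
  [   1.00     0.00     0.00     0.00]
  [  -0.25     0.55    -0.20    -0.05]
  [  -0.05    -0.35     0.65    -0.05]
  [  -0.30     0.00    -0.30     0.85]
Compute the cofactors C_ij = (−1)^(i+j)·(3×3 minor ij) of I−A; the adjugate is their transpose:
adj(I−A) = Cᵀ =
  [ 0.230875   0.000000   0.000000   0.000000]
  [ 0.156375   0.537500   0.185000   0.042500]
  [ 0.111250   0.297500   0.467500   0.045000]
  [ 0.120750   0.105000   0.165000   0.287500]
det(I−A) = Σ_j (I−A)_1j·C_1j = (1.00)(0.230875) + (0.00)(0.156375) + (0.00)(0.111250) + (0.00)(0.120750) = 0.230875
(I − A)⁻¹ = adj(I−A) / det(I−A) ≈
  [   1.0000     0.0000     0.0000     0.0000]
  [   0.6773     2.3281     0.8013     0.1841]
  [   0.4819     1.2886     2.0249     0.1949]
  [   0.5230     0.4548     0.7147     1.2453]
x = (I − A)⁻¹ d = adj(I−A)·d / det(I−A), with det(I−A) = 0.230875:
  x_G = (0.230875·570 + 0.000000·400 + 0.000000·550 + 0.000000·400) / 0.230875 = 131.59875 / 0.230875 = 570.00
  x_B = (0.156375·570 + 0.537500·400 + 0.185000·550 + 0.042500·400) / 0.230875 = 422.88375 / 0.230875 ≈ 1831.66
  x_E = (0.111250·570 + 0.297500·400 + 0.467500·550 + 0.045000·400) / 0.230875 = 457.5375 / 0.230875 ≈ 1981.75
  x_P = (0.120750·570 + 0.105000·400 + 0.165000·550 + 0.287500·400) / 0.230875 = 316.5775 / 0.230875 ≈ 1371.21

x_B = 1831.66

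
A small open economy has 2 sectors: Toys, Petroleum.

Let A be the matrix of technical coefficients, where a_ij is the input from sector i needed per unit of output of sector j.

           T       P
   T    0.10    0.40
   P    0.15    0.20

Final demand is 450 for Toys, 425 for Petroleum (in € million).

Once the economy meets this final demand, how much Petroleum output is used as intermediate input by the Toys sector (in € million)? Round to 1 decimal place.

z_PT = 120.5

I − A =
  [   0.90    -0.40]
  [  -0.15     0.80]
det(I−A) = (0.90)(0.80) − (-0.40)(-0.15) = 0.6600
adj(I−A) = [[0.80, 0.40], [0.15, 0.90]]
(I − A)⁻¹ = adj(I−A) / det(I−A) ≈
  [   1.2121     0.6061]
  [   0.2273     1.3636]
First solve x = (I − A)⁻¹ d = adj(I−A)·d / det(I−A); in particular x_T = (0.80·450 + 0.40·425) / 0.6600 = 530.00 / 0.6600 ≈ 803.030.
Intermediate flow from P to T: z_PT = a_PT · x_T = 0.15 × 530.00 / 0.6600 = 79.50 / 0.6600 ≈ 120.5.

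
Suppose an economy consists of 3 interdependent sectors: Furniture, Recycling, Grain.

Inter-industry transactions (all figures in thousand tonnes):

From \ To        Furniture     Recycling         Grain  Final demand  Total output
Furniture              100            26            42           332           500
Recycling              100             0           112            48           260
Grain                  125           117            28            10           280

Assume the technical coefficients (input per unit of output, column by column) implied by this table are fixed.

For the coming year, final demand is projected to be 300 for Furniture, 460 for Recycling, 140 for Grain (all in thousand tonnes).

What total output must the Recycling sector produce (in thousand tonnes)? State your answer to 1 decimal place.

Technical coefficients a_ij = z_ij / X_j:
  a_11 = 100/500 = 0.20, a_21 = 100/500 = 0.20, a_31 = 125/500 = 0.25
  a_12 = 26/260 = 0.10, a_22 = 0/260 = 0.00, a_32 = 117/260 = 0.45
  a_13 = 42/280 = 0.15, a_23 = 112/280 = 0.40, a_33 = 28/280 = 0.10
I − A =
  [   0.80    -0.10    -0.15]
  [  -0.20     1.00    -0.40]
  [  -0.25    -0.45     0.90]
Cofactors of I−A, C_ij = (−1)^(i+j)·(minor ij) (rows/columns in the sector order above):
  C_11 = (1.00)(0.90) − (-0.40)(-0.45) = 0.7200
  C_12 = −[(-0.20)(0.90) − (-0.40)(-0.25)] = 0.2800
  C_13 = (-0.20)(-0.45) − (1.00)(-0.25) = 0.3400
  C_21 = −[(-0.10)(0.90) − (-0.15)(-0.45)] = 0.1575
  C_22 = (0.80)(0.90) − (-0.15)(-0.25) = 0.6825
  C_23 = −[(0.80)(-0.45) − (-0.10)(-0.25)] = 0.3850
  C_31 = (-0.10)(-0.40) − (-0.15)(1.00) = 0.1900
  C_32 = −[(0.80)(-0.40) − (-0.15)(-0.20)] = 0.3500
  C_33 = (0.80)(1.00) − (-0.10)(-0.20) = 0.7800
det(I−A) = Σ_j (I−A)_1j·C_1j = (0.80)(0.7200) + (-0.10)(0.2800) + (-0.15)(0.3400) = 0.4970
adj(I−A) = Cᵀ =
  [ 0.7200   0.1575   0.1900]
  [ 0.2800   0.6825   0.3500]
  [ 0.3400   0.3850   0.7800]
(I − A)⁻¹ = adj(I−A) / det(I−A) ≈
  [   1.4487     0.3169     0.3823]
  [   0.5634     1.3732     0.7042]
  [   0.6841     0.7746     1.5694]
x = (I − A)⁻¹ d = adj(I−A)·d / det(I−A), with det(I−A) = 0.4970:
  x_1 = (0.7200·300 + 0.1575·460 + 0.1900·140) / 0.4970 = 315.05 / 0.4970 ≈ 633.9
  x_2 = (0.2800·300 + 0.6825·460 + 0.3500·140) / 0.4970 = 446.95 / 0.4970 ≈ 899.3
  x_3 = (0.3400·300 + 0.3850·460 + 0.7800·140) / 0.4970 = 388.30 / 0.4970 ≈ 781.3

x_2 = 899.3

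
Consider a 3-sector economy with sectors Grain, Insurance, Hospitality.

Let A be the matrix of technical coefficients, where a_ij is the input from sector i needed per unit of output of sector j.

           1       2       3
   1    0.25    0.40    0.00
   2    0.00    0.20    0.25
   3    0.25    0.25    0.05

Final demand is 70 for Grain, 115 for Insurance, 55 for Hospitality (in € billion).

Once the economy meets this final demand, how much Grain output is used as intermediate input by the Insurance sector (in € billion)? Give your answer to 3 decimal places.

z_12 = 77.591

I − A =
  [   0.75    -0.40     0.00]
  [   0.00     0.80    -0.25]
  [  -0.25    -0.25     0.95]
Cofactors of I−A, C_ij = (−1)^(i+j)·(minor ij) (rows/columns in the sector order above):
  C_11 = (0.80)(0.95) − (-0.25)(-0.25) = 0.6975
  C_12 = −[(0.00)(0.95) − (-0.25)(-0.25)] = 0.0625
  C_13 = (0.00)(-0.25) − (0.80)(-0.25) = 0.2000
  C_21 = −[(-0.40)(0.95) − (0.00)(-0.25)] = 0.3800
  C_22 = (0.75)(0.95) − (0.00)(-0.25) = 0.7125
  C_23 = −[(0.75)(-0.25) − (-0.40)(-0.25)] = 0.2875
  C_31 = (-0.40)(-0.25) − (0.00)(0.80) = 0.1000
  C_32 = −[(0.75)(-0.25) − (0.00)(0.00)] = 0.1875
  C_33 = (0.75)(0.80) − (-0.40)(0.00) = 0.6000
det(I−A) = Σ_j (I−A)_1j·C_1j = (0.75)(0.6975) + (-0.40)(0.0625) + (0.00)(0.2000) = 0.498125
adj(I−A) = Cᵀ =
  [ 0.6975   0.3800   0.1000]
  [ 0.0625   0.7125   0.1875]
  [ 0.2000   0.2875   0.6000]
(I − A)⁻¹ = adj(I−A) / det(I−A) ≈
  [   1.4003     0.7629     0.2008]
  [   0.1255     1.4304     0.3764]
  [   0.4015     0.5772     1.2045]
First solve x = (I − A)⁻¹ d = adj(I−A)·d / det(I−A); in particular x_2 = (0.0625·70 + 0.7125·115 + 0.1875·55) / 0.498125 = 96.625 / 0.498125 ≈ 193.97742.
Intermediate flow from 1 to 2: z_12 = a_12 · x_2 = 0.40 × 96.625 / 0.498125 = 38.65 / 0.498125 ≈ 77.591.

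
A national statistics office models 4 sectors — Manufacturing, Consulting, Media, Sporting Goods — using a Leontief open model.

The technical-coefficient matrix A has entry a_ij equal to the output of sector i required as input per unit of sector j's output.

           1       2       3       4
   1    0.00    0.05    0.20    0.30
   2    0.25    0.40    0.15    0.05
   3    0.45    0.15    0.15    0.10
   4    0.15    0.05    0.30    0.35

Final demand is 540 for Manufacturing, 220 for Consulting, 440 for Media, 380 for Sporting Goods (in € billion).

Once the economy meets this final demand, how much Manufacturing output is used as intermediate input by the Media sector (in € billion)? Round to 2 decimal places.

I − A =
  [   1.00    -0.05    -0.20    -0.30]
  [  -0.25     0.60    -0.15    -0.05]
  [  -0.45    -0.15     0.85    -0.10]
  [  -0.15    -0.05    -0.30     0.65]
Compute the cofactors C_ij = (−1)^(i+j)·(3×3 minor ij) of I−A; the adjugate is their transpose:
adj(I−A) = Cᵀ =
  [ 0.293750   0.072875   0.139375   0.162625]
  [ 0.189875   0.382250   0.162250   0.142000]
  [ 0.210125   0.117875   0.348250   0.159625]
  [ 0.179375   0.100625   0.205375   0.412000]
det(I−A) = Σ_j (I−A)_1j·C_1j = (1.00)(0.293750) + (-0.05)(0.189875) + (-0.20)(0.210125) + (-0.30)(0.179375) = 0.18841875
(I − A)⁻¹ = adj(I−A) / det(I−A) ≈
  [   1.5590     0.3868     0.7397     0.8631]
  [   1.0077     2.0287     0.8611     0.7536]
  [   1.1152     0.6256     1.8483     0.8472]
  [   0.9520     0.5340     1.0900     2.1866]
First solve x = (I − A)⁻¹ d = adj(I−A)·d / det(I−A); in particular x_3 = (0.210125·540 + 0.117875·220 + 0.348250·440 + 0.159625·380) / 0.18841875 = 353.2875 / 0.18841875 ≈ 1875.0124.
Intermediate flow from 1 to 3: z_13 = a_13 · x_3 = 0.20 × 353.2875 / 0.18841875 = 70.6575 / 0.18841875 ≈ 375.00.

z_13 = 375.00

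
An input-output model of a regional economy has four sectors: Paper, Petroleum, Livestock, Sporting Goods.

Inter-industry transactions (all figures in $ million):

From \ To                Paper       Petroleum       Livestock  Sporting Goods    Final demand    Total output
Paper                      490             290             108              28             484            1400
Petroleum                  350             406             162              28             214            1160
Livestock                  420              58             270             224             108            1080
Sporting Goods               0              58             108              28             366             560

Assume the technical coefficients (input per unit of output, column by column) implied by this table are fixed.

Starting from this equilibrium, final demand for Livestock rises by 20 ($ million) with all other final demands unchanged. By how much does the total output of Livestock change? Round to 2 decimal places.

Δx_3 = 33.75

Technical coefficients a_ij = z_ij / X_j:
  a_11 = 490/1400 = 0.35, a_21 = 350/1400 = 0.25, a_31 = 420/1400 = 0.30, a_41 = 0/1400 = 0.00
  a_12 = 290/1160 = 0.25, a_22 = 406/1160 = 0.35, a_32 = 58/1160 = 0.05, a_42 = 58/1160 = 0.05
  a_13 = 108/1080 = 0.10, a_23 = 162/1080 = 0.15, a_33 = 270/1080 = 0.25, a_43 = 108/1080 = 0.10
  a_14 = 28/560 = 0.05, a_24 = 28/560 = 0.05, a_34 = 224/560 = 0.40, a_44 = 28/560 = 0.05
I − A =
  [   0.65    -0.25    -0.10    -0.05]
  [  -0.25     0.65    -0.15    -0.05]
  [  -0.30    -0.05     0.75    -0.40]
  [   0.00    -0.05    -0.10     0.95]
Compute the cofactors C_ij = (−1)^(i+j)·(3×3 minor ij) of I−A; the adjugate is their transpose:
adj(I−A) = Cᵀ =
  [ 0.424875   0.177000   0.102000   0.074625]
  [ 0.212375   0.407125   0.120875   0.083500]
  [ 0.201375   0.115875   0.339750   0.159750]
  [ 0.032375   0.033625   0.042125   0.233125]
det(I−A) = Σ_j (I−A)_1j·C_1j = (0.65)(0.424875) + (-0.25)(0.212375) + (-0.10)(0.201375) + (-0.05)(0.032375) = 0.20131875
(I − A)⁻¹ = adj(I−A) / det(I−A) ≈
  [   2.1105     0.8792     0.5067     0.3707]
  [   1.0549     2.0223     0.6004     0.4148]
  [   1.0003     0.5756     1.6876     0.7935]
  [   0.1608     0.1670     0.2092     1.1580]
Δx = (I − A)⁻¹ Δd with Δd having +20 in the Livestock component and 0 elsewhere.
So Δx_3 = L_33 · (+20), where L_33 = adj(I−A)_33 / det(I−A) = 0.339750 / 0.20131875.
Δx_3 = 0.339750 × (+20) / 0.20131875 = 6.795 / 0.20131875 ≈ 33.75.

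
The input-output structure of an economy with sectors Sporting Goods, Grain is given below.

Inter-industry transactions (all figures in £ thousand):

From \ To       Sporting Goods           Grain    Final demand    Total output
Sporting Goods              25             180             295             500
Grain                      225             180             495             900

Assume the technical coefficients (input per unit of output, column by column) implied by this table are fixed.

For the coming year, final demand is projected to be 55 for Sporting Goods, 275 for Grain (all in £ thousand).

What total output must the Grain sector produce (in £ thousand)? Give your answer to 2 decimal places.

x_2 = 426.87

Technical coefficients a_ij = z_ij / X_j:
  a_11 = 25/500 = 0.05, a_21 = 225/500 = 0.45
  a_12 = 180/900 = 0.20, a_22 = 180/900 = 0.20
I − A =
  [   0.95    -0.20]
  [  -0.45     0.80]
det(I−A) = (0.95)(0.80) − (-0.20)(-0.45) = 0.6700
adj(I−A) = [[0.80, 0.20], [0.45, 0.95]]
(I − A)⁻¹ = adj(I−A) / det(I−A) ≈
  [   1.1940     0.2985]
  [   0.6716     1.4179]
x = (I − A)⁻¹ d = adj(I−A)·d / det(I−A), with det(I−A) = 0.6700:
  x_1 = (0.80·55 + 0.20·275) / 0.6700 = 99.00 / 0.6700 ≈ 147.76
  x_2 = (0.45·55 + 0.95·275) / 0.6700 = 286.00 / 0.6700 ≈ 426.87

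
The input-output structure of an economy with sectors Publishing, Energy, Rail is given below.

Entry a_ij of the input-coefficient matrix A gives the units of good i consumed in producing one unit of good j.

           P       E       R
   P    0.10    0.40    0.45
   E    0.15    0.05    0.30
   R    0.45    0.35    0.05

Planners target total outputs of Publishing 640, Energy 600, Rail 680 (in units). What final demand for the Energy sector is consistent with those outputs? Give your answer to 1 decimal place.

d_E = 270.0

I − A =
  [   0.90    -0.40    -0.45]
  [  -0.15     0.95    -0.30]
  [  -0.45    -0.35     0.95]
d = (I − A) x:
  d_P = (+0.90)·640 + (-0.40)·600 + (-0.45)·680 = 30.0
  d_E = (-0.15)·640 + (+0.95)·600 + (-0.30)·680 = 270.0
  d_R = (-0.45)·640 + (-0.35)·600 + (+0.95)·680 = 148.0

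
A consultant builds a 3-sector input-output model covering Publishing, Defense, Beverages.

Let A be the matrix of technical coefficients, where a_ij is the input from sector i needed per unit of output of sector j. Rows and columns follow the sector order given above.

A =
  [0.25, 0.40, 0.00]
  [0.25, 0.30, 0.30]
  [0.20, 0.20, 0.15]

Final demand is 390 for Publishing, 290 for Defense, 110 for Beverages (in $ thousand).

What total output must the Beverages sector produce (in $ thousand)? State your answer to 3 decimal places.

I − A =
  [   0.75    -0.40     0.00]
  [  -0.25     0.70    -0.30]
  [  -0.20    -0.20     0.85]
Cofactors of I−A, C_ij = (−1)^(i+j)·(minor ij) (rows/columns in the sector order above):
  C_11 = (0.70)(0.85) − (-0.30)(-0.20) = 0.5350
  C_12 = −[(-0.25)(0.85) − (-0.30)(-0.20)] = 0.2725
  C_13 = (-0.25)(-0.20) − (0.70)(-0.20) = 0.1900
  C_21 = −[(-0.40)(0.85) − (0.00)(-0.20)] = 0.3400
  C_22 = (0.75)(0.85) − (0.00)(-0.20) = 0.6375
  C_23 = −[(0.75)(-0.20) − (-0.40)(-0.20)] = 0.2300
  C_31 = (-0.40)(-0.30) − (0.00)(0.70) = 0.1200
  C_32 = −[(0.75)(-0.30) − (0.00)(-0.25)] = 0.2250
  C_33 = (0.75)(0.70) − (-0.40)(-0.25) = 0.4250
det(I−A) = Σ_j (I−A)_1j·C_1j = (0.75)(0.5350) + (-0.40)(0.2725) + (0.00)(0.1900) = 0.29225
adj(I−A) = Cᵀ =
  [ 0.5350   0.3400   0.1200]
  [ 0.2725   0.6375   0.2250]
  [ 0.1900   0.2300   0.4250]
(I − A)⁻¹ = adj(I−A) / det(I−A) ≈
  [   1.8306     1.1634     0.4106]
  [   0.9324     2.1814     0.7699]
  [   0.6501     0.7870     1.4542]
x = (I − A)⁻¹ d = adj(I−A)·d / det(I−A), with det(I−A) = 0.29225:
  x_1 = (0.5350·390 + 0.3400·290 + 0.1200·110) / 0.29225 = 320.45 / 0.29225 ≈ 1096.493
  x_2 = (0.2725·390 + 0.6375·290 + 0.2250·110) / 0.29225 = 315.90 / 0.29225 ≈ 1080.924
  x_3 = (0.1900·390 + 0.2300·290 + 0.4250·110) / 0.29225 = 187.55 / 0.29225 ≈ 641.745

x_3 = 641.745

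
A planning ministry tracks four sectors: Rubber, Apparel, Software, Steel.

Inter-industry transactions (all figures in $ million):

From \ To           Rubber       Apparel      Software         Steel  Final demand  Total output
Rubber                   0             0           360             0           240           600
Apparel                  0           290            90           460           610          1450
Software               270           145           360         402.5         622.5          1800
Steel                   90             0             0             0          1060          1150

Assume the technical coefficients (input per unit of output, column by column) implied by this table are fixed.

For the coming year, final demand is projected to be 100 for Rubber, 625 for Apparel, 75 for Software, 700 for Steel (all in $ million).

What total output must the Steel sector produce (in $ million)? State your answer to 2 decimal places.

Technical coefficients a_ij = z_ij / X_j:
  a_11 = 0/600 = 0.00, a_21 = 0/600 = 0.00, a_31 = 270/600 = 0.45, a_41 = 90/600 = 0.15
  a_12 = 0/1450 = 0.00, a_22 = 290/1450 = 0.20, a_32 = 145/1450 = 0.10, a_42 = 0/1450 = 0.00
  a_13 = 360/1800 = 0.20, a_23 = 90/1800 = 0.05, a_33 = 360/1800 = 0.20, a_43 = 0/1800 = 0.00
  a_14 = 0/1150 = 0.00, a_24 = 460/1150 = 0.40, a_34 = 402.5/1150 = 0.35, a_44 = 0/1150 = 0.00
I − A =
  [   1.00     0.00    -0.20     0.00]
  [   0.00     0.80    -0.05    -0.40]
  [  -0.45    -0.10     0.80    -0.35]
  [  -0.15     0.00     0.00     1.00]
Compute the cofactors C_ij = (−1)^(i+j)·(3×3 minor ij) of I−A; the adjugate is their transpose:
adj(I−A) = Cᵀ =
  [ 0.635000   0.020000   0.160000   0.064000]
  [ 0.073125   0.699500   0.062000   0.301500]
  [ 0.408000   0.100000   0.800000   0.320000]
  [ 0.095250   0.003000   0.024000   0.563000]
det(I−A) = Σ_j (I−A)_1j·C_1j = (1.00)(0.635000) + (0.00)(0.073125) + (-0.20)(0.408000) + (0.00)(0.095250) = 0.5534
(I − A)⁻¹ = adj(I−A) / det(I−A) ≈
  [   1.1475     0.0361     0.2891     0.1156]
  [   0.1321     1.2640     0.1120     0.5448]
  [   0.7373     0.1807     1.4456     0.5782]
  [   0.1721     0.0054     0.0434     1.0173]
x = (I − A)⁻¹ d = adj(I−A)·d / det(I−A), with det(I−A) = 0.5534:
  x_1 = (0.635000·100 + 0.020000·625 + 0.160000·75 + 0.064000·700) / 0.5534 = 132.80 / 0.5534 ≈ 239.97
  x_2 = (0.073125·100 + 0.699500·625 + 0.062000·75 + 0.301500·700) / 0.5534 = 660.20 / 0.5534 ≈ 1192.99
  x_3 = (0.408000·100 + 0.100000·625 + 0.800000·75 + 0.320000·700) / 0.5534 = 387.30 / 0.5534 ≈ 699.86
  x_4 = (0.095250·100 + 0.003000·625 + 0.024000·75 + 0.563000·700) / 0.5534 = 407.30 / 0.5534 ≈ 736.00

x_4 = 736.00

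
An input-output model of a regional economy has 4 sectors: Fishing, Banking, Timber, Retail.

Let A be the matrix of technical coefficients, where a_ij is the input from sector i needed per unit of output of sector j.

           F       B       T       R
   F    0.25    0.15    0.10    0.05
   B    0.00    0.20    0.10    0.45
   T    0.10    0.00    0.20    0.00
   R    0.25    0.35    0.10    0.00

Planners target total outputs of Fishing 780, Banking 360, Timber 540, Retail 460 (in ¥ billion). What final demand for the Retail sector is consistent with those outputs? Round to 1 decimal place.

I − A =
  [   0.75    -0.15    -0.10    -0.05]
  [   0.00     0.80    -0.10    -0.45]
  [  -0.10     0.00     0.80     0.00]
  [  -0.25    -0.35    -0.10     1.00]
d = (I − A) x:
  d_F = (+0.75)·780 + (-0.15)·360 + (-0.10)·540 + (-0.05)·460 = 454.0
  d_B = (+0.00)·780 + (+0.80)·360 + (-0.10)·540 + (-0.45)·460 = 27.0
  d_T = (-0.10)·780 + (+0.00)·360 + (+0.80)·540 + (+0.00)·460 = 354.0
  d_R = (-0.25)·780 + (-0.35)·360 + (-0.10)·540 + (+1.00)·460 = 85.0

d_R = 85.0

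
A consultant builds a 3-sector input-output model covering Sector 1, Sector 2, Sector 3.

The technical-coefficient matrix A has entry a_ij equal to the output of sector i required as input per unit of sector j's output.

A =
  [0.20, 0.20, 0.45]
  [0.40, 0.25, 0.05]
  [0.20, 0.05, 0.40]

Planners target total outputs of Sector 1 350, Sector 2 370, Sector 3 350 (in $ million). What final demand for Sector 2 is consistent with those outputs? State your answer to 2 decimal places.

I − A =
  [   0.80    -0.20    -0.45]
  [  -0.40     0.75    -0.05]
  [  -0.20    -0.05     0.60]
d = (I − A) x:
  d_1 = (+0.80)·350 + (-0.20)·370 + (-0.45)·350 = 48.50
  d_2 = (-0.40)·350 + (+0.75)·370 + (-0.05)·350 = 120.00
  d_3 = (-0.20)·350 + (-0.05)·370 + (+0.60)·350 = 121.50

d_2 = 120.00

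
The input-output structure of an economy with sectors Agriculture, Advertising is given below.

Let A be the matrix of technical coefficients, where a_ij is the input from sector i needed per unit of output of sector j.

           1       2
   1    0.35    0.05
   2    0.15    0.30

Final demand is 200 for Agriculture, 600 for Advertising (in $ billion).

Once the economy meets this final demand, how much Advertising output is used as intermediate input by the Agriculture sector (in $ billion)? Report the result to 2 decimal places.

z_21 = 56.98

I − A =
  [   0.65    -0.05]
  [  -0.15     0.70]
det(I−A) = (0.65)(0.70) − (-0.05)(-0.15) = 0.4475
adj(I−A) = [[0.70, 0.05], [0.15, 0.65]]
(I − A)⁻¹ = adj(I−A) / det(I−A) ≈
  [   1.5642     0.1117]
  [   0.3352     1.4525]
First solve x = (I − A)⁻¹ d = adj(I−A)·d / det(I−A); in particular x_1 = (0.70·200 + 0.05·600) / 0.4475 = 170.00 / 0.4475 ≈ 379.8883.
Intermediate flow from 2 to 1: z_21 = a_21 · x_1 = 0.15 × 170.00 / 0.4475 = 25.50 / 0.4475 ≈ 56.98.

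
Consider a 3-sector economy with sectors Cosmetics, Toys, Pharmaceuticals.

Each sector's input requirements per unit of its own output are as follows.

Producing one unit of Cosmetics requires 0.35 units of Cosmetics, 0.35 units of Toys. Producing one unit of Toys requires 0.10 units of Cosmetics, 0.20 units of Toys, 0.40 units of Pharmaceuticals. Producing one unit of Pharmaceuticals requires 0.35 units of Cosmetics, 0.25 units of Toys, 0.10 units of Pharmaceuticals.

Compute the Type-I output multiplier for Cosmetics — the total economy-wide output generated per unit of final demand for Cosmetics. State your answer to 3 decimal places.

m_1 = 3.333

I − A =
  [   0.65    -0.10    -0.35]
  [  -0.35     0.80    -0.25]
  [   0.00    -0.40     0.90]
Cofactors of I−A, C_ij = (−1)^(i+j)·(minor ij) (rows/columns in the sector order above):
  C_11 = (0.80)(0.90) − (-0.25)(-0.40) = 0.6200
  C_12 = −[(-0.35)(0.90) − (-0.25)(0.00)] = 0.3150
  C_13 = (-0.35)(-0.40) − (0.80)(0.00) = 0.1400
  C_21 = −[(-0.10)(0.90) − (-0.35)(-0.40)] = 0.2300
  C_22 = (0.65)(0.90) − (-0.35)(0.00) = 0.5850
  C_23 = −[(0.65)(-0.40) − (-0.10)(0.00)] = 0.2600
  C_31 = (-0.10)(-0.25) − (-0.35)(0.80) = 0.3050
  C_32 = −[(0.65)(-0.25) − (-0.35)(-0.35)] = 0.2850
  C_33 = (0.65)(0.80) − (-0.10)(-0.35) = 0.4850
det(I−A) = Σ_j (I−A)_1j·C_1j = (0.65)(0.6200) + (-0.10)(0.3150) + (-0.35)(0.1400) = 0.3225
adj(I−A) = Cᵀ =
  [ 0.6200   0.2300   0.3050]
  [ 0.3150   0.5850   0.2850]
  [ 0.1400   0.2600   0.4850]
(I − A)⁻¹ = adj(I−A) / det(I−A) ≈
  [   1.9225     0.7132     0.9457]
  [   0.9767     1.8140     0.8837]
  [   0.4341     0.8062     1.5039]
The output multiplier for sector j is the column-j sum of the Leontief inverse (I − A)⁻¹ = adj(I−A) / det(I−A).
Column 1 of adj(I−A): (0.6200, 0.3150, 0.1400); det(I−A) = 0.3225.
m_1 = (0.6200 + 0.3150 + 0.1400) / 0.3225 = 1.075 / 0.3225 ≈ 3.333.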